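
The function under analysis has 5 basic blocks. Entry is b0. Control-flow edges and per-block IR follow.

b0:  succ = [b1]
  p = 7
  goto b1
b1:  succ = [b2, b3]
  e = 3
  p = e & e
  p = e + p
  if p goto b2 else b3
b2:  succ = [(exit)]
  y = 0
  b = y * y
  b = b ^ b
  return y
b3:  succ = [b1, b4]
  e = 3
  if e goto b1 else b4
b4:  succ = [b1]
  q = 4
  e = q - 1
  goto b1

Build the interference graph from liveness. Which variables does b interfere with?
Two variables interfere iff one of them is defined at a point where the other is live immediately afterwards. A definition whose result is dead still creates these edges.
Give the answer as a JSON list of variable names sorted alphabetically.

Answer: ["y"]

Working:
def/use:
  b0 def {p} use ∅
  b1 def {e,p} use ∅
  b2 def {b,y} use ∅
  b3 def {e} use ∅
  b4 def {e,q} use ∅

Liveness:
  b0 li=∅ lo=∅
  b1 li=∅ lo=∅
  b2 li=∅ lo=∅
  b3 li=∅ lo=∅
  b4 li=∅ lo=∅

Conflict graph:
  b: {y}
  e: {p}
  p: {e}
  q: ∅
  y: {b}

N(b) = ["y"]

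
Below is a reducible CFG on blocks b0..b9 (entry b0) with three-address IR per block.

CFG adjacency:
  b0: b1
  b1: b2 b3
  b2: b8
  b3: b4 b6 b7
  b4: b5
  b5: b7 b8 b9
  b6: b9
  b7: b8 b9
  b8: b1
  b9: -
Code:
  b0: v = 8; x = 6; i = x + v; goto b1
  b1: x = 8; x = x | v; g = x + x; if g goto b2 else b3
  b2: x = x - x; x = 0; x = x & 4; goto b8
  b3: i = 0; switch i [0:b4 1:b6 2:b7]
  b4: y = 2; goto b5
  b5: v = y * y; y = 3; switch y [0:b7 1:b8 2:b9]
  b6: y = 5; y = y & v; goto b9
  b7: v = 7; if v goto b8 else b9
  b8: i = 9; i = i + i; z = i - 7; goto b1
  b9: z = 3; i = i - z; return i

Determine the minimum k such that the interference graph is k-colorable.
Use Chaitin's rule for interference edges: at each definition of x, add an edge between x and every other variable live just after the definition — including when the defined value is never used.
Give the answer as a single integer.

Answer: 3

Analysis:
Block summaries:
  b0: {i,v,x} / ∅
  b1: {g,x} / {v}
  b2: {x} / {x}
  b3: {i} / ∅
  b4: {y} / ∅
  b5: {v,y} / {y}
  b6: {y} / {v}
  b7: {v} / ∅
  b8: {i,z} / ∅
  b9: {i,z} / {i}

Backward fixpoint:
  live b0: ∅→{v}
  live b1: {v}→{v,x}
  live b2: {v,x}→{v}
  live b3: {v}→{i,v}
  live b4: {i}→{i,y}
  live b5: {i,y}→{i,v}
  live b6: {i,v}→{i}
  live b7: {i}→{i,v}
  live b8: {v}→{v}
  live b9: {i}→∅

Interference:
  g: {v,x}
  i: {v,y,z}
  v: {g,i,x,y,z}
  x: {g,v}
  y: {i,v}
  z: {i,v}

Registers:
  lower bound: {g,v,x} mutually conflict ⇒ χ ≥ 3
  3-colouring: R0={v}  R1={g,i}  R2={x,y,z}
  χ = 3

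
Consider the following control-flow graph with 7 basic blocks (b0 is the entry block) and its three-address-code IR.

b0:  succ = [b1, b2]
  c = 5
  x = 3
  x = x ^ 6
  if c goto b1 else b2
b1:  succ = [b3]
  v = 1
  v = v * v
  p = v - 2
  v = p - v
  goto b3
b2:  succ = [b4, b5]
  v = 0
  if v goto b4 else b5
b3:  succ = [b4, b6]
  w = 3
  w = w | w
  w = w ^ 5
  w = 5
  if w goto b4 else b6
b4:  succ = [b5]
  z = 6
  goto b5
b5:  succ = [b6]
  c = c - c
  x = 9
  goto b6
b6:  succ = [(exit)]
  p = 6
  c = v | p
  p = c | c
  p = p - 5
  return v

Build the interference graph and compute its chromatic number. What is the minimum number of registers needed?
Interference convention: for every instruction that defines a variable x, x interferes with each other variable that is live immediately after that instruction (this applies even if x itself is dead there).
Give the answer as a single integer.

Answer: 3

Derivation:
Block summaries:
  b0: def={c,x} ue=∅
  b1: def={p,v} ue=∅
  b2: def={v} ue=∅
  b3: def={w} ue=∅
  b4: def={z} ue=∅
  b5: def={c,x} ue={c}
  b6: def={c,p} ue={v}

Live sets:
  b0 li=∅ lo={c}
  b1 li={c} lo={c,v}
  b2 li={c} lo={c,v}
  b3 li={c,v} lo={c,v}
  b4 li={c,v} lo={c,v}
  b5 li={c,v} lo={v}
  b6 li={v} lo=∅

Interference:
  c — {p,v,w,x,z}
  p — {c,v}
  v — {c,p,w,x,z}
  w — {c,v}
  x — {c,v}
  z — {c,v}

Registers:
  lower bound: {c,p,v} mutually conflict ⇒ χ ≥ 3
  3-colouring: R0={c}  R1={v}  R2={p,w,x,z}
  χ = 3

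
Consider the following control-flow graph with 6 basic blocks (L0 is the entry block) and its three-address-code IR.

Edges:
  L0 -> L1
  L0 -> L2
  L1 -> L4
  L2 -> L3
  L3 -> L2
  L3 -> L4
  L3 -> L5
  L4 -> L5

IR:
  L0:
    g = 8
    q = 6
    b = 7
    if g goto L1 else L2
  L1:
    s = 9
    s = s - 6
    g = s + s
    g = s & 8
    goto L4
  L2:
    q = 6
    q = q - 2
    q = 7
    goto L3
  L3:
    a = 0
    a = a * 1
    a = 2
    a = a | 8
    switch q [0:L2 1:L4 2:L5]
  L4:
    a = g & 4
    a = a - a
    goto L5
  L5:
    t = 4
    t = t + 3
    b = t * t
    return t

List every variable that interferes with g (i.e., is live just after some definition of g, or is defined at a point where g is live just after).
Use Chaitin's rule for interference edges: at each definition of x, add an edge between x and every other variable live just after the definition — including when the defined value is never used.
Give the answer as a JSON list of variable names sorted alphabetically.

Answer: ["a", "b", "q", "s"]

Working:
Block summaries:
  L0: def={b,g,q} ue=∅
  L1: def={g,s} ue=∅
  L2: def={q} ue=∅
  L3: def={a} ue={q}
  L4: def={a} ue={g}
  L5: def={b,t} ue=∅

Liveness:
  L0: in=∅ out={g}
  L1: in=∅ out={g}
  L2: in={g} out={g,q}
  L3: in={g,q} out={g}
  L4: in={g} out=∅
  L5: in=∅ out=∅

Interference:
  a↔{g,q}
  b↔{g,t}
  g↔{a,b,q,s}
  q↔{a,g}
  s↔{g}
  t↔{b}

N(g) = ["a", "b", "q", "s"]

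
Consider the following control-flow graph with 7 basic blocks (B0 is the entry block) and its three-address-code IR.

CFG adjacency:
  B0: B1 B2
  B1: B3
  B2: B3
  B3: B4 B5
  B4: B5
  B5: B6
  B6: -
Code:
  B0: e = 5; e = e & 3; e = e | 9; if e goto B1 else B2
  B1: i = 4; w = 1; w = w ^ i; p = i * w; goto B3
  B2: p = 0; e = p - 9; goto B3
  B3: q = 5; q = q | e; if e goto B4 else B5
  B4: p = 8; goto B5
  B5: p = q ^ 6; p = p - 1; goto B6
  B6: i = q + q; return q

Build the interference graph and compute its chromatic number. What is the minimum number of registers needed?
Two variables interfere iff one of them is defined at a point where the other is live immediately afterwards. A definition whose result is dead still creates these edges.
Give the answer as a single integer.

def/use:
  B0: {e} / ∅
  B1: {i,p,w} / ∅
  B2: {e,p} / ∅
  B3: {q} / {e}
  B4: {p} / ∅
  B5: {p} / {q}
  B6: {i} / {q}

Live sets:
  live B0: ∅→{e}
  live B1: {e}→{e}
  live B2: ∅→{e}
  live B3: {e}→{q}
  live B4: {q}→{q}
  live B5: {q}→{q}
  live B6: {q}→∅

Interfere edges:
  e↔{i,p,q,w}
  i↔{e,q,w}
  p↔{e,q}
  q↔{e,i,p}
  w↔{e,i}

Registers:
  {e,i,q} pairwise interfere (3-clique) ⇒ χ ≥ 3
  3-colouring: R0={e}  R1={i,p}  R2={q,w}
  χ = 3

Answer: 3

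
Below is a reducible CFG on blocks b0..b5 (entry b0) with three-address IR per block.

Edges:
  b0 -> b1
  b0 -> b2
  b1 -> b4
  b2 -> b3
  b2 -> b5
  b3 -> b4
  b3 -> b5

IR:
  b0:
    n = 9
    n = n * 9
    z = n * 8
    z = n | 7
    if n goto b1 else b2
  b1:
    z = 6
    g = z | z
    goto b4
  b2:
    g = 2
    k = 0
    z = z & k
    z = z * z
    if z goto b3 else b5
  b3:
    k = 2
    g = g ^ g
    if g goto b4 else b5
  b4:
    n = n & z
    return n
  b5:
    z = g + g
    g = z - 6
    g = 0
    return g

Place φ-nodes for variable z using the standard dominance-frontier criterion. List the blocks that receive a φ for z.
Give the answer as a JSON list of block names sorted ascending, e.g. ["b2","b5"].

idom tree: b1←b0 b2←b0 b3←b2 b4←b0 b5←b2
Join-block Dom:
  b4: preds {b1,b3}: {b0,b1} ∩ {b0,b2,b3} = {b0}; idom=b0
  b5: preds {b2,b3}: {b0,b2} ∩ {b0,b2,b3} = {b0,b2}; idom=b2

DF derivation:
  b4←b1: walk b1 to b0
  b4←b3: walk b3→b2 to b0
  b5←b2: walk · to b2
  b5←b3: walk b3 to b2
  DF(b0)=∅
  DF(b1)={b4}
  DF(b2)={b4}
  DF(b3)={b4,b5}
  DF(b4)=∅
  DF(b5)=∅

φ for z: defs {b0,b1,b2,b5}
  DF⁺ = {b4}

Answer: ["b4"]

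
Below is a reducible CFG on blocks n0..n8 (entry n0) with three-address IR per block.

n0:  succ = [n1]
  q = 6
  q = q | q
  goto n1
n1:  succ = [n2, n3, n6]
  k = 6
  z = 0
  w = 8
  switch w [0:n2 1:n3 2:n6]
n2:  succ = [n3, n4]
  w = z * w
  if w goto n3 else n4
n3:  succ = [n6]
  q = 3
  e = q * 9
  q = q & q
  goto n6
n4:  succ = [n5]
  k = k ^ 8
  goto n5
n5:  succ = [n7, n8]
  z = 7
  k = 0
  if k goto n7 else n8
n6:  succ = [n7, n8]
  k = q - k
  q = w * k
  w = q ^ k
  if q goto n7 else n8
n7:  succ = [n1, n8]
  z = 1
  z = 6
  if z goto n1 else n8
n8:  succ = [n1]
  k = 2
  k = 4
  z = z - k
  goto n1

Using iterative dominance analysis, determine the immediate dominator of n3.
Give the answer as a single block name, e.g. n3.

Answer: n1

Derivation:
idom tree: n1←n0 n2←n1 n3←n1 n4←n2 n5←n4 n6←n1 n7←n1 n8←n1
Join-block Dom:
  n1: preds {n0,n7,n8}: {n0} ∩ {n0,n1,n7} ∩ {n0,n1,n8} = {n0}; idom=n0
  n3: preds {n1,n2}: {n0,n1} ∩ {n0,n1,n2} = {n0,n1}; idom=n1
  n6: preds {n1,n3}: {n0,n1} ∩ {n0,n1,n3} = {n0,n1}; idom=n1
  n7: preds {n5,n6}: {n0,n1,n2,n4,n5} ∩ {n0,n1,n6} = {n0,n1}; idom=n1
  n8: preds {n5,n6,n7}: {n0,n1,n2,n4,n5} ∩ {n0,n1,n6} ∩ {n0,n1,n7} = {n0,n1}; idom=n1

idom(n3) = n1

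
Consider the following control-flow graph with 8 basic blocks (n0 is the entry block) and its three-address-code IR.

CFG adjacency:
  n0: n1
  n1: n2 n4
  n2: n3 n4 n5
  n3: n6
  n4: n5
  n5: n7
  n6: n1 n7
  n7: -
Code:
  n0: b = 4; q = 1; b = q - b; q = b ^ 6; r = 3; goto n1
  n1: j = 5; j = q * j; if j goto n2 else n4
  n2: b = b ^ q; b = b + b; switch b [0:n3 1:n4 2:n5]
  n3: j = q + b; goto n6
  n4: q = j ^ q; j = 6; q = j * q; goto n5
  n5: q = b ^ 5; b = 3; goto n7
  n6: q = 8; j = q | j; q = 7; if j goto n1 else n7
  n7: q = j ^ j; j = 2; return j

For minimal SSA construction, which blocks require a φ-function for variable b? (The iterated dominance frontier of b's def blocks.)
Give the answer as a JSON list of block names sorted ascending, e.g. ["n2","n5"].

Answer: ["n1", "n4", "n5", "n7"]

Analysis:
idom tree: n1←n0 n2←n1 n3←n2 n4←n1 n5←n1 n6←n3 n7←n1
Dom at joins:
  n1: preds {n0,n6}: {n0} ∩ {n0,n1,n2,n3,n6} = {n0}; idom=n0
  n4: preds {n1,n2}: {n0,n1} ∩ {n0,n1,n2} = {n0,n1}; idom=n1
  n5: preds {n2,n4}: {n0,n1,n2} ∩ {n0,n1,n4} = {n0,n1}; idom=n1
  n7: preds {n5,n6}: {n0,n1,n5} ∩ {n0,n1,n2,n3,n6} = {n0,n1}; idom=n1

Frontier:
  join n1 pred n0: · stop@n0
  join n1 pred n6: n6→n3→n2→n1 stop@n0
  join n4 pred n1: · stop@n1
  join n4 pred n2: n2 stop@n1
  join n5 pred n2: n2 stop@n1
  join n5 pred n4: n4 stop@n1
  join n7 pred n5: n5 stop@n1
  join n7 pred n6: n6→n3→n2 stop@n1
  n0: DF=∅
  n1: DF={n1}
  n2: DF={n1,n4,n5,n7}
  n3: DF={n1,n7}
  n4: DF={n5}
  n5: DF={n7}
  n6: DF={n1,n7}
  n7: DF=∅

φ for b: defs {n0,n2,n5}
  DF⁺ = {n1,n4,n5,n7}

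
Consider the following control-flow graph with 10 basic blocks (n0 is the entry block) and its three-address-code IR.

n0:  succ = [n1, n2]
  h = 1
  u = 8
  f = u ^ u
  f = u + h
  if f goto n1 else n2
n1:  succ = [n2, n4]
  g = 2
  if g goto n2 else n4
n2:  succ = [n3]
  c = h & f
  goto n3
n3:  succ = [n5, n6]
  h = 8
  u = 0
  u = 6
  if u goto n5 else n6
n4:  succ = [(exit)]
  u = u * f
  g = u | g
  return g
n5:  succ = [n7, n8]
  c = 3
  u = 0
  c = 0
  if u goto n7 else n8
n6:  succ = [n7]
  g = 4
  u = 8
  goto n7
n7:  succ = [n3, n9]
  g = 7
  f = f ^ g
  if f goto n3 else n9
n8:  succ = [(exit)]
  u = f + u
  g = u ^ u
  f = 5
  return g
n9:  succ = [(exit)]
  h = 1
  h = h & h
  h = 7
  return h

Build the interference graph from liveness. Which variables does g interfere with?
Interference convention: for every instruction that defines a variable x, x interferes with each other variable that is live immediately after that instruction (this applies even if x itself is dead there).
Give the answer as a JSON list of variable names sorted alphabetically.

Block summaries:
  n0 def {f,h,u} use ∅
  n1 def {g} use ∅
  n2 def {c} use {f,h}
  n3 def {h,u} use ∅
  n4 def {g,u} use {f,g,u}
  n5 def {c,u} use ∅
  n6 def {g,u} use ∅
  n7 def {f,g} use {f}
  n8 def {f,g,u} use {f,u}
  n9 def {h} use ∅

Backward fixpoint:
  n0 li=∅ lo={f,h,u}
  n1 li={f,h,u} lo={f,g,h,u}
  n2 li={f,h} lo={f}
  n3 li={f} lo={f}
  n4 li={f,g,u} lo=∅
  n5 li={f} lo={f,u}
  n6 li={f} lo={f}
  n7 li={f} lo={f}
  n8 li={f,u} lo=∅
  n9 li=∅ lo=∅

Interfere edges:
  c — {f,u}
  f — {c,g,h,u}
  g — {f,h,u}
  h — {f,g,u}
  u — {c,f,g,h}

N(g) = ["f", "h", "u"]

Answer: ["f", "h", "u"]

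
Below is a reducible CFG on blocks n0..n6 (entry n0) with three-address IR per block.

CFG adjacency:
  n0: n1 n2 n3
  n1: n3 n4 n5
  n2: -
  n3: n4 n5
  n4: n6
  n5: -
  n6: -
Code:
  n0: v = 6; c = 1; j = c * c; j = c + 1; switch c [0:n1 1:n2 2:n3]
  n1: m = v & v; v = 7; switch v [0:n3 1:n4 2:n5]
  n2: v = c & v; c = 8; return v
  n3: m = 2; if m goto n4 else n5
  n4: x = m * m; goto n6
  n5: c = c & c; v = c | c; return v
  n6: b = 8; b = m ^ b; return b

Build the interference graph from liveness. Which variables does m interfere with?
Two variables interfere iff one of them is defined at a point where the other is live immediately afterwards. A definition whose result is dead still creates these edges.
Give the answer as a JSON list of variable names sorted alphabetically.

Answer: ["b", "c", "v", "x"]

Working:
Per-block:
  n0 def {c,j,v} use ∅
  n1 def {m,v} use {v}
  n2 def {c,v} use {c,v}
  n3 def {m} use ∅
  n4 def {x} use {m}
  n5 def {c,v} use {c}
  n6 def {b} use {m}

Liveness:
  n0: in=∅ out={c,v}
  n1: in={c,v} out={c,m}
  n2: in={c,v} out=∅
  n3: in={c} out={c,m}
  n4: in={m} out={m}
  n5: in={c} out=∅
  n6: in={m} out=∅

Interfere edges:
  b — {m}
  c — {j,m,v}
  j — {c,v}
  m — {b,c,v,x}
  v — {c,j,m}
  x — {m}

N(m) = ["b", "c", "v", "x"]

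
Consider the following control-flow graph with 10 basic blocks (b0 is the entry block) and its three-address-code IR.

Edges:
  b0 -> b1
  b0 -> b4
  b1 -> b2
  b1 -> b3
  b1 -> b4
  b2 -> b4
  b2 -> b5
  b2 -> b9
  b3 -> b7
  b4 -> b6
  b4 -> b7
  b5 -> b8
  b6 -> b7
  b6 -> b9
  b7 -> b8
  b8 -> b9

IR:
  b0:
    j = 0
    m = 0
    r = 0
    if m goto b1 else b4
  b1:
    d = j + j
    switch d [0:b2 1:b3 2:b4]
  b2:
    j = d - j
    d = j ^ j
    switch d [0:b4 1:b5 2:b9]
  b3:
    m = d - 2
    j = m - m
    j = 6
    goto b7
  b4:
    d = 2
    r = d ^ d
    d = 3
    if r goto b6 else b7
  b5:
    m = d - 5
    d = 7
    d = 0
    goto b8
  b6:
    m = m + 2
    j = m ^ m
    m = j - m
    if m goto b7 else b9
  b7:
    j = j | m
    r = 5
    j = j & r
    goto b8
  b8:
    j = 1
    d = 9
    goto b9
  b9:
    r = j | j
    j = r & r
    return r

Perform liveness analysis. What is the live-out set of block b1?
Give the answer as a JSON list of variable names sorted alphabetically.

Answer: ["d", "j", "m"]

Working:
Per-block:
  b0 def {j,m,r} use ∅
  b1 def {d} use {j}
  b2 def {d,j} use {d,j}
  b3 def {j,m} use {d}
  b4 def {d,r} use ∅
  b5 def {d,m} use {d}
  b6 def {j,m} use {m}
  b7 def {j,r} use {j,m}
  b8 def {d,j} use ∅
  b9 def {j,r} use {j}

Live sets:
  b0 li=∅ lo={j,m}
  b1 li={j,m} lo={d,j,m}
  b2 li={d,j,m} lo={d,j,m}
  b3 li={d} lo={j,m}
  b4 li={j,m} lo={j,m}
  b5 li={d} lo=∅
  b6 li={m} lo={j,m}
  b7 li={j,m} lo=∅
  b8 li=∅ lo={j}
  b9 li={j} lo=∅

live-out(b1) = ["d", "j", "m"]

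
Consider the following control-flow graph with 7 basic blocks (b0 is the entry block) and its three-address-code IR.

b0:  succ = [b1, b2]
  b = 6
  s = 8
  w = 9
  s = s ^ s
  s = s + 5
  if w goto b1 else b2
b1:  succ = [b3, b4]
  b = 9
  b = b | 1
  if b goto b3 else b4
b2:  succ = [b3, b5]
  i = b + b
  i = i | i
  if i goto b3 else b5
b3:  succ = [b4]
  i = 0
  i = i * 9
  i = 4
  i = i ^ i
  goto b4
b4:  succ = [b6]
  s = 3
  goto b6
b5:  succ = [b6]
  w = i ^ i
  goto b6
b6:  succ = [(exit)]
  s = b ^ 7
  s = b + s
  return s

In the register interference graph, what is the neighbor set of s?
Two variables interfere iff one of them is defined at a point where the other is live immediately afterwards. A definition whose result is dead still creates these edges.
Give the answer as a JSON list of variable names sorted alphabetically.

Answer: ["b", "w"]

Analysis:
def/use:
  b0: {b,s,w} / ∅
  b1: {b} / ∅
  b2: {i} / {b}
  b3: {i} / ∅
  b4: {s} / ∅
  b5: {w} / {i}
  b6: {s} / {b}

Backward fixpoint:
  live b0: ∅→{b}
  live b1: ∅→{b}
  live b2: {b}→{b,i}
  live b3: {b}→{b}
  live b4: {b}→{b}
  live b5: {b,i}→{b}
  live b6: {b}→∅

Conflict graph:
  b↔{i,s,w}
  i↔{b}
  s↔{b,w}
  w↔{b,s}

N(s) = ["b", "w"]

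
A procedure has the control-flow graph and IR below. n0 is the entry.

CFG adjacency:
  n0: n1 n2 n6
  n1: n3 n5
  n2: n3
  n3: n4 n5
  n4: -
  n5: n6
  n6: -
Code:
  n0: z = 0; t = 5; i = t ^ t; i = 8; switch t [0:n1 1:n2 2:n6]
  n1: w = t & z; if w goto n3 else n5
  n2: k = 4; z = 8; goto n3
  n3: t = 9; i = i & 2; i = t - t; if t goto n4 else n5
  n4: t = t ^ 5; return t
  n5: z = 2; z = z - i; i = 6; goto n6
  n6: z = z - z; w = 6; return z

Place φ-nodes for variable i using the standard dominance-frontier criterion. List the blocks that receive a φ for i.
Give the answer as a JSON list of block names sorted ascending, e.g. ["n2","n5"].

Answer: ["n5", "n6"]

Working:
idom tree: n1←n0 n2←n0 n3←n0 n4←n3 n5←n0 n6←n0
Dom at joins:
  n3: preds {n1,n2}: {n0,n1} ∩ {n0,n2} = {n0}; idom=n0
  n5: preds {n1,n3}: {n0,n1} ∩ {n0,n3} = {n0}; idom=n0
  n6: preds {n0,n5}: {n0} ∩ {n0,n5} = {n0}; idom=n0

Frontier:
  n3←n1: walk n1 to n0
  n3←n2: walk n2 to n0
  n5←n1: walk n1 to n0
  n5←n3: walk n3 to n0
  n6←n0: walk · to n0
  n6←n5: walk n5 to n0
  n0: DF=∅
  n1: DF={n3,n5}
  n2: DF={n3}
  n3: DF={n5}
  n4: DF=∅
  n5: DF={n6}
  n6: DF=∅

φ for i: defs {n0,n3,n5}
  DF⁺ = {n5,n6}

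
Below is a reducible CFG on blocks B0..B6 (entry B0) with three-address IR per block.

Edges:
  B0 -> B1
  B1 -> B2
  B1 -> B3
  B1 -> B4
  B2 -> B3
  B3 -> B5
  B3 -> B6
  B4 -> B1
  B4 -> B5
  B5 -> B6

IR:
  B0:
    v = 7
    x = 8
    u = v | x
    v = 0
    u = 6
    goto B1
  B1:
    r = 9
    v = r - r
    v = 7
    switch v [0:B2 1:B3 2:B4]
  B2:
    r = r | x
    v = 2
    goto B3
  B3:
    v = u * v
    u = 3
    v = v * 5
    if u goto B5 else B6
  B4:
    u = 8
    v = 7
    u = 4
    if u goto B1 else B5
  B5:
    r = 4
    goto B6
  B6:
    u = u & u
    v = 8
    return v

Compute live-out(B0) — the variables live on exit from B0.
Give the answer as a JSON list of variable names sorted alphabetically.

Per-block:
  B0: {u,v,x} / ∅
  B1: {r,v} / ∅
  B2: {r,v} / {r,x}
  B3: {u,v} / {u,v}
  B4: {u,v} / ∅
  B5: {r} / ∅
  B6: {u,v} / {u}

Live sets:
  live B0: ∅→{u,x}
  live B1: {u,x}→{r,u,v,x}
  live B2: {r,u,x}→{u,v}
  live B3: {u,v}→{u}
  live B4: {x}→{u,x}
  live B5: {u}→{u}
  live B6: {u}→∅

live-out(B0) = ["u", "x"]

Answer: ["u", "x"]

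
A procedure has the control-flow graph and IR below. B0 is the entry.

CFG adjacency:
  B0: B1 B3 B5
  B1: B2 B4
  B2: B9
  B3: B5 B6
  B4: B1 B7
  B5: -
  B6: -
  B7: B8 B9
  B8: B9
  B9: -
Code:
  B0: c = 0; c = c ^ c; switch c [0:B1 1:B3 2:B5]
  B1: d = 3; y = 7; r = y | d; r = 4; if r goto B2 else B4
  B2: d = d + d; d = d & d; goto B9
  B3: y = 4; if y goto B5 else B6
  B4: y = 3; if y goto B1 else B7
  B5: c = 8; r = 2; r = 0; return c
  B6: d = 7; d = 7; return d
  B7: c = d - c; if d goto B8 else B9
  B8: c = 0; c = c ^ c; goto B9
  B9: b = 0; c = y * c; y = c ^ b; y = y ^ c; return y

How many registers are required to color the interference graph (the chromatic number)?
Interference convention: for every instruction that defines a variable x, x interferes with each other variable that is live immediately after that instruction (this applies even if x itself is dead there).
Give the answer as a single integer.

Per-block:
  B0: def={c} ue=∅
  B1: def={d,r,y} ue=∅
  B2: def={d} ue={d}
  B3: def={y} ue=∅
  B4: def={y} ue=∅
  B5: def={c,r} ue=∅
  B6: def={d} ue=∅
  B7: def={c} ue={c,d}
  B8: def={c} ue=∅
  B9: def={b,c,y} ue={c,y}

Live sets:
  B0: in=∅ out={c}
  B1: in={c} out={c,d,y}
  B2: in={c,d,y} out={c,y}
  B3: in=∅ out=∅
  B4: in={c,d} out={c,d,y}
  B5: in=∅ out=∅
  B6: in=∅ out=∅
  B7: in={c,d,y} out={c,y}
  B8: in={y} out={c,y}
  B9: in={c,y} out=∅

Interference:
  b: {c,y}
  c: {b,d,r,y}
  d: {c,r,y}
  r: {c,d,y}
  y: {b,c,d,r}

Registers:
  lower bound: {c,d,r,y} mutually conflict ⇒ χ ≥ 4
  4-colouring: r0={c}  r1={y}  r2={b,d}  r3={r}
  χ = 4

Answer: 4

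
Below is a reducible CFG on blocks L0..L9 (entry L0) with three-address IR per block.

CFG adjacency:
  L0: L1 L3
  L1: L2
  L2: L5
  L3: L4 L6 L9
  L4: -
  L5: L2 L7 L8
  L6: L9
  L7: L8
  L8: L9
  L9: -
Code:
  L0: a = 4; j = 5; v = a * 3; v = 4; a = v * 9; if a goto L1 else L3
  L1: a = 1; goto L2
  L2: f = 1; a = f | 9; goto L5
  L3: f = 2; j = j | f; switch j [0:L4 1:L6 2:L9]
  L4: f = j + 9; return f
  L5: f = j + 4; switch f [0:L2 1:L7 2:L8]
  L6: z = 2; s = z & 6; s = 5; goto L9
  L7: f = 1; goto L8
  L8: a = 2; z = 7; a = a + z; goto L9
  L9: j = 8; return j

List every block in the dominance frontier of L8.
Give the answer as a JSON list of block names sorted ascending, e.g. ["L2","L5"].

idom tree: L1←L0 L2←L1 L3←L0 L4←L3 L5←L2 L6←L3 L7←L5 L8←L5 L9←L0
Dom∩ at merges:
  L2: preds {L1,L5}: {L0,L1} ∩ {L0,L1,L2,L5} = {L0,L1}; idom=L1
  L8: preds {L5,L7}: {L0,L1,L2,L5} ∩ {L0,L1,L2,L5,L7} = {L0,L1,L2,L5}; idom=L5
  L9: preds {L3,L6,L8}: {L0,L3} ∩ {L0,L3,L6} ∩ {L0,L1,L2,L5,L8} = {L0}; idom=L0

DF walk-up:
  L2←L1: walk · to L1
  L2←L5: walk L5→L2 to L1
  L8←L5: walk · to L5
  L8←L7: walk L7 to L5
  L9←L3: walk L3 to L0
  L9←L6: walk L6→L3 to L0
  L9←L8: walk L8→L5→L2→L1 to L0
  L0 → ∅
  L1 → {L9}
  L2 → {L2,L9}
  L3 → {L9}
  L4 → ∅
  L5 → {L2,L9}
  L6 → {L9}
  L7 → {L8}
  L8 → {L9}
  L9 → ∅

DF(L8) = ["L9"]

Answer: ["L9"]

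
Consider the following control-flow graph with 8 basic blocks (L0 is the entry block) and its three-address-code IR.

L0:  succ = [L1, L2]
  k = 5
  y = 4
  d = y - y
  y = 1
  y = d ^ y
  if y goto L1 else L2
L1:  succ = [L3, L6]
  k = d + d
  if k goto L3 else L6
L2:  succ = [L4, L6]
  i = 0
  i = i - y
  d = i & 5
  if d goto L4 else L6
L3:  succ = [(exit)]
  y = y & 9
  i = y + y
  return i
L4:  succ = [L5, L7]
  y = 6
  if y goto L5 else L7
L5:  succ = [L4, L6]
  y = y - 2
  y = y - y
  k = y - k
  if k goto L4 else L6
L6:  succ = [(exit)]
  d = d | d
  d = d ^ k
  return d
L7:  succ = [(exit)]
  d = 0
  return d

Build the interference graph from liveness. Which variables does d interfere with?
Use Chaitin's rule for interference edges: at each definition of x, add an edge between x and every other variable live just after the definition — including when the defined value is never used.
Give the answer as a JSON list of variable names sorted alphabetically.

def/use:
  L0: def={d,k,y} ue=∅
  L1: def={k} ue={d}
  L2: def={d,i} ue={y}
  L3: def={i,y} ue={y}
  L4: def={y} ue=∅
  L5: def={k,y} ue={k,y}
  L6: def={d} ue={d,k}
  L7: def={d} ue=∅

Liveness:
  L0 li=∅ lo={d,k,y}
  L1 li={d,y} lo={d,k,y}
  L2 li={k,y} lo={d,k}
  L3 li={y} lo=∅
  L4 li={d,k} lo={d,k,y}
  L5 li={d,k,y} lo={d,k}
  L6 li={d,k} lo=∅
  L7 li=∅ lo=∅

Conflict graph:
  d↔{k,y}
  i↔{k,y}
  k↔{d,i,y}
  y↔{d,i,k}

N(d) = ["k", "y"]

Answer: ["k", "y"]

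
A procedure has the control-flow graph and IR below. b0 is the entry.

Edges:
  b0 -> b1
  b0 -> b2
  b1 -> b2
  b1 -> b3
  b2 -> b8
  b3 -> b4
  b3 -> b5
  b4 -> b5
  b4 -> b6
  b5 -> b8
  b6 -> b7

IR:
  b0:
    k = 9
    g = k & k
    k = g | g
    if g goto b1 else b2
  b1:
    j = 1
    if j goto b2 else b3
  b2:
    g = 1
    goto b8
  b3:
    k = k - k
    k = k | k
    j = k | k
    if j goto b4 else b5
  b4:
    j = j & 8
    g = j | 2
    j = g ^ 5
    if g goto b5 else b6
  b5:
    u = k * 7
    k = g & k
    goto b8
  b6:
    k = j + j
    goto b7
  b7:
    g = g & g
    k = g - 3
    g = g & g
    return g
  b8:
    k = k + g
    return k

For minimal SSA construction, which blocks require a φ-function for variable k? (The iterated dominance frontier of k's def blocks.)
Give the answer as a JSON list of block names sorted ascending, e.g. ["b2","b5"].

idom tree: b1←b0 b2←b0 b3←b1 b4←b3 b5←b3 b6←b4 b7←b6 b8←b0
Dom at joins:
  b2: preds {b0,b1}: {b0} ∩ {b0,b1} = {b0}; idom=b0
  b5: preds {b3,b4}: {b0,b1,b3} ∩ {b0,b1,b3,b4} = {b0,b1,b3}; idom=b3
  b8: preds {b2,b5}: {b0,b2} ∩ {b0,b1,b3,b5} = {b0}; idom=b0

DF walk-up:
  b2←b0: walk · to b0
  b2←b1: walk b1 to b0
  b5←b3: walk · to b3
  b5←b4: walk b4 to b3
  b8←b2: walk b2 to b0
  b8←b5: walk b5→b3→b1 to b0
  DF(b0)=∅
  DF(b1)={b2,b8}
  DF(b2)={b8}
  DF(b3)={b8}
  DF(b4)={b5}
  DF(b5)={b8}
  DF(b6)=∅
  DF(b7)=∅
  DF(b8)=∅

φ for k: defs {b0,b3,b5,b6,b7,b8}
  DF⁺ = {b8}

Answer: ["b8"]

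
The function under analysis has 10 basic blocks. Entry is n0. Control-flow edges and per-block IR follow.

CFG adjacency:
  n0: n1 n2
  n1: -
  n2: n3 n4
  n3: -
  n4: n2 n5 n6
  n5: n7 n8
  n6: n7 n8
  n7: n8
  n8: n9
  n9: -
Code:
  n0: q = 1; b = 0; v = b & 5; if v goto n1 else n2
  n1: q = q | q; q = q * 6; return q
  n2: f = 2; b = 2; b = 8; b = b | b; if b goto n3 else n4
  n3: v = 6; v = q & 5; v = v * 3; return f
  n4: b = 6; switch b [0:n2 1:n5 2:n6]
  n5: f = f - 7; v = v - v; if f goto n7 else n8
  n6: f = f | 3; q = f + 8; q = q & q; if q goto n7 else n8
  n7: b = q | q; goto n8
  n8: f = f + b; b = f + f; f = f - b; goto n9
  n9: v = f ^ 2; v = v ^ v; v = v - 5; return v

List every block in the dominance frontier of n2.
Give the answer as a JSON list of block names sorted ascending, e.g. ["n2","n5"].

Answer: ["n2"]

Derivation:
idom tree: n1←n0 n2←n0 n3←n2 n4←n2 n5←n4 n6←n4 n7←n4 n8←n4 n9←n8
Dom at joins:
  n2: preds {n0,n4}: {n0} ∩ {n0,n2,n4} = {n0}; idom=n0
  n7: preds {n5,n6}: {n0,n2,n4,n5} ∩ {n0,n2,n4,n6} = {n0,n2,n4}; idom=n4
  n8: preds {n5,n6,n7}: {n0,n2,n4,n5} ∩ {n0,n2,n4,n6} ∩ {n0,n2,n4,n7} = {n0,n2,n4}; idom=n4

Frontier:
  n2←n0: walk · to n0
  n2←n4: walk n4→n2 to n0
  n7←n5: walk n5 to n4
  n7←n6: walk n6 to n4
  n8←n5: walk n5 to n4
  n8←n6: walk n6 to n4
  n8←n7: walk n7 to n4
  n0 → ∅
  n1 → ∅
  n2 → {n2}
  n3 → ∅
  n4 → {n2}
  n5 → {n7,n8}
  n6 → {n7,n8}
  n7 → {n8}
  n8 → ∅
  n9 → ∅

DF(n2) = ["n2"]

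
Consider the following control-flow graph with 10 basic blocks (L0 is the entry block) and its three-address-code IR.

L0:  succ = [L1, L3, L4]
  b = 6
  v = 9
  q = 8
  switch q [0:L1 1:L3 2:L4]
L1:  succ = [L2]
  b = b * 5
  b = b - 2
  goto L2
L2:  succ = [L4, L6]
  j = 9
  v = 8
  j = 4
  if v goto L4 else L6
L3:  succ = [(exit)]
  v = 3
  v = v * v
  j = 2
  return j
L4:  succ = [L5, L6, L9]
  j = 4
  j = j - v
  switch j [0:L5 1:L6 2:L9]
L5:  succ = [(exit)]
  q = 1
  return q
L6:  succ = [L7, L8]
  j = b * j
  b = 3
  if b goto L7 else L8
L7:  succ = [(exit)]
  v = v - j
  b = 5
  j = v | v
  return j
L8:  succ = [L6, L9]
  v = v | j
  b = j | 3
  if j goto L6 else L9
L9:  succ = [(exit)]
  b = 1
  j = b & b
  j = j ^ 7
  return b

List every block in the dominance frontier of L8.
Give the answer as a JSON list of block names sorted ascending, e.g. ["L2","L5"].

idom tree: L1←L0 L2←L1 L3←L0 L4←L0 L5←L4 L6←L0 L7←L6 L8←L6 L9←L0
Dom∩ at merges:
  L4: preds {L0,L2}: {L0} ∩ {L0,L1,L2} = {L0}; idom=L0
  L6: preds {L2,L4,L8}: {L0,L1,L2} ∩ {L0,L4} ∩ {L0,L6,L8} = {L0}; idom=L0
  L9: preds {L4,L8}: {L0,L4} ∩ {L0,L6,L8} = {L0}; idom=L0

DF walk-up:
  join L4 pred L0: · stop@L0
  join L4 pred L2: L2→L1 stop@L0
  join L6 pred L2: L2→L1 stop@L0
  join L6 pred L4: L4 stop@L0
  join L6 pred L8: L8→L6 stop@L0
  join L9 pred L4: L4 stop@L0
  join L9 pred L8: L8→L6 stop@L0
  L0 → ∅
  L1 → {L4,L6}
  L2 → {L4,L6}
  L3 → ∅
  L4 → {L6,L9}
  L5 → ∅
  L6 → {L6,L9}
  L7 → ∅
  L8 → {L6,L9}
  L9 → ∅

DF(L8) = ["L6", "L9"]

Answer: ["L6", "L9"]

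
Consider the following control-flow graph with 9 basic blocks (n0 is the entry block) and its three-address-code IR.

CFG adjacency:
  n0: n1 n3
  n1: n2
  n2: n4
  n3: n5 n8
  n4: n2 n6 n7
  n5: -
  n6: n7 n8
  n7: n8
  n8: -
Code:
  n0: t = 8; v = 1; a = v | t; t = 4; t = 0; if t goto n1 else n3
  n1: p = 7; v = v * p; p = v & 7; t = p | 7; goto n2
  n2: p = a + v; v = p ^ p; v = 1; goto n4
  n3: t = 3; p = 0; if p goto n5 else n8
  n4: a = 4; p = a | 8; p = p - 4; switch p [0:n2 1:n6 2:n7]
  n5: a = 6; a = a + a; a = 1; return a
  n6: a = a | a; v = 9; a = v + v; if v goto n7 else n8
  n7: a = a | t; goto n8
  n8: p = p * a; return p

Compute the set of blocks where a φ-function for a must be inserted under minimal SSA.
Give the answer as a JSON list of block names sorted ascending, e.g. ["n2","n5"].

Answer: ["n2", "n7", "n8"]

Derivation:
idom tree: n1←n0 n2←n1 n3←n0 n4←n2 n5←n3 n6←n4 n7←n4 n8←n0
Join-block Dom:
  n2: preds {n1,n4}: {n0,n1} ∩ {n0,n1,n2,n4} = {n0,n1}; idom=n1
  n7: preds {n4,n6}: {n0,n1,n2,n4} ∩ {n0,n1,n2,n4,n6} = {n0,n1,n2,n4}; idom=n4
  n8: preds {n3,n6,n7}: {n0,n3} ∩ {n0,n1,n2,n4,n6} ∩ {n0,n1,n2,n4,n7} = {n0}; idom=n0

Frontier:
  n2←n1: walk · to n1
  n2←n4: walk n4→n2 to n1
  n7←n4: walk · to n4
  n7←n6: walk n6 to n4
  n8←n3: walk n3 to n0
  n8←n6: walk n6→n4→n2→n1 to n0
  n8←n7: walk n7→n4→n2→n1 to n0
  DF(n0)=∅
  DF(n1)={n8}
  DF(n2)={n2,n8}
  DF(n3)={n8}
  DF(n4)={n2,n8}
  DF(n5)=∅
  DF(n6)={n7,n8}
  DF(n7)={n8}
  DF(n8)=∅

φ for a: defs {n0,n4,n5,n6,n7}
  DF⁺ = {n2,n7,n8}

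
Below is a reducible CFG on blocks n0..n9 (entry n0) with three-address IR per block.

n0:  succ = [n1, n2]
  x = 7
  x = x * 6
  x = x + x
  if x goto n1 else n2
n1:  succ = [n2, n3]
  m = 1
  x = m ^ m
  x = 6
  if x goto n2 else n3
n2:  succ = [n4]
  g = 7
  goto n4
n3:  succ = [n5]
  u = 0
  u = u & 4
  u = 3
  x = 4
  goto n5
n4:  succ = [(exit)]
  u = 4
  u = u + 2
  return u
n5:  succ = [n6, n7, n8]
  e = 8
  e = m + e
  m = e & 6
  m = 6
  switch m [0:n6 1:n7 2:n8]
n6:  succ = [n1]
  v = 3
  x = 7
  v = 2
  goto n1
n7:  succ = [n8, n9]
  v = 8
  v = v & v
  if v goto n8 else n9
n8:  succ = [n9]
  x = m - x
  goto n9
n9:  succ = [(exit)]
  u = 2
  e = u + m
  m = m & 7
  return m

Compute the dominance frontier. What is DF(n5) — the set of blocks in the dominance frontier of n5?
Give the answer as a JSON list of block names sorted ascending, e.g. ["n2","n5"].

Answer: ["n1"]

Working:
idom tree: n1←n0 n2←n0 n3←n1 n4←n2 n5←n3 n6←n5 n7←n5 n8←n5 n9←n5
Join-block Dom:
  n1: preds {n0,n6}: {n0} ∩ {n0,n1,n3,n5,n6} = {n0}; idom=n0
  n2: preds {n0,n1}: {n0} ∩ {n0,n1} = {n0}; idom=n0
  n8: preds {n5,n7}: {n0,n1,n3,n5} ∩ {n0,n1,n3,n5,n7} = {n0,n1,n3,n5}; idom=n5
  n9: preds {n7,n8}: {n0,n1,n3,n5,n7} ∩ {n0,n1,n3,n5,n8} = {n0,n1,n3,n5}; idom=n5

DF walk-up:
  n1←n0: walk · to n0
  n1←n6: walk n6→n5→n3→n1 to n0
  n2←n0: walk · to n0
  n2←n1: walk n1 to n0
  n8←n5: walk · to n5
  n8←n7: walk n7 to n5
  n9←n7: walk n7 to n5
  n9←n8: walk n8 to n5
  DF(n0)=∅
  DF(n1)={n1,n2}
  DF(n2)=∅
  DF(n3)={n1}
  DF(n4)=∅
  DF(n5)={n1}
  DF(n6)={n1}
  DF(n7)={n8,n9}
  DF(n8)={n9}
  DF(n9)=∅

DF(n5) = ["n1"]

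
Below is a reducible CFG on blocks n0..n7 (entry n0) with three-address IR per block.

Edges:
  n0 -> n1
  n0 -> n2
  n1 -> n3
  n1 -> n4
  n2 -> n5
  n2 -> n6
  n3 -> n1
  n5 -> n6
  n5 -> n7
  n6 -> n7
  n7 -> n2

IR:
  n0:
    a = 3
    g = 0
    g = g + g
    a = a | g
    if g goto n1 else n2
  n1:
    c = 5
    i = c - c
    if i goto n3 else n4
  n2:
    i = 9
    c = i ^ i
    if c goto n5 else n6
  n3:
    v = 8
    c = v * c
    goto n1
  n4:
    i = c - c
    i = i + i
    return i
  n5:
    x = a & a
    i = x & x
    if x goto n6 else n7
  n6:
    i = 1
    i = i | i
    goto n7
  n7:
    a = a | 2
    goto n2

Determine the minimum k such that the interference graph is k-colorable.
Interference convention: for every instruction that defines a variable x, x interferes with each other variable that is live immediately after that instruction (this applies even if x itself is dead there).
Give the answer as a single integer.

Answer: 3

Analysis:
Block summaries:
  n0: {a,g} / ∅
  n1: {c,i} / ∅
  n2: {c,i} / ∅
  n3: {c,v} / {c}
  n4: {i} / {c}
  n5: {i,x} / {a}
  n6: {i} / ∅
  n7: {a} / {a}

Backward fixpoint:
  n0 li=∅ lo={a}
  n1 li=∅ lo={c}
  n2 li={a} lo={a}
  n3 li={c} lo=∅
  n4 li={c} lo=∅
  n5 li={a} lo={a}
  n6 li={a} lo={a}
  n7 li={a} lo={a}

Interference:
  a — {c,g,i,x}
  c — {a,i,v}
  g — {a}
  i — {a,c,x}
  v — {c}
  x — {a,i}

Chromatic number:
  {a,c,i} pairwise interfere (3-clique) ⇒ χ ≥ 3
  assign a→r0 c→r1 g→r1 i→r2 v→r0 x→r1 — no edge inside a register ⇒ χ ≤ 3
  χ = 3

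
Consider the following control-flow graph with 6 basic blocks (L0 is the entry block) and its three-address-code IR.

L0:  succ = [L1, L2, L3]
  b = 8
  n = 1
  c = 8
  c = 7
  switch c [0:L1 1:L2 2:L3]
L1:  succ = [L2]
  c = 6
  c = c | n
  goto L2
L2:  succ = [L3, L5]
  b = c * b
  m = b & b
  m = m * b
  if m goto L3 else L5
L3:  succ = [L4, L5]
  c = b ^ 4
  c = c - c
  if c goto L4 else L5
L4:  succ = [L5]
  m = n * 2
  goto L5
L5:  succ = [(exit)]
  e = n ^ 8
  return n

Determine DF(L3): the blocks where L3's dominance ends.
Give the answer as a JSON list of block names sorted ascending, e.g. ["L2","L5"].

idom tree: L1←L0 L2←L0 L3←L0 L4←L3 L5←L0
Dom at joins:
  L2: preds {L0,L1}: {L0} ∩ {L0,L1} = {L0}; idom=L0
  L3: preds {L0,L2}: {L0} ∩ {L0,L2} = {L0}; idom=L0
  L5: preds {L2,L3,L4}: {L0,L2} ∩ {L0,L3} ∩ {L0,L3,L4} = {L0}; idom=L0

Frontier:
  join L2 pred L0: · stop@L0
  join L2 pred L1: L1 stop@L0
  join L3 pred L0: · stop@L0
  join L3 pred L2: L2 stop@L0
  join L5 pred L2: L2 stop@L0
  join L5 pred L3: L3 stop@L0
  join L5 pred L4: L4→L3 stop@L0
  L0 → ∅
  L1 → {L2}
  L2 → {L3,L5}
  L3 → {L5}
  L4 → {L5}
  L5 → ∅

DF(L3) = ["L5"]

Answer: ["L5"]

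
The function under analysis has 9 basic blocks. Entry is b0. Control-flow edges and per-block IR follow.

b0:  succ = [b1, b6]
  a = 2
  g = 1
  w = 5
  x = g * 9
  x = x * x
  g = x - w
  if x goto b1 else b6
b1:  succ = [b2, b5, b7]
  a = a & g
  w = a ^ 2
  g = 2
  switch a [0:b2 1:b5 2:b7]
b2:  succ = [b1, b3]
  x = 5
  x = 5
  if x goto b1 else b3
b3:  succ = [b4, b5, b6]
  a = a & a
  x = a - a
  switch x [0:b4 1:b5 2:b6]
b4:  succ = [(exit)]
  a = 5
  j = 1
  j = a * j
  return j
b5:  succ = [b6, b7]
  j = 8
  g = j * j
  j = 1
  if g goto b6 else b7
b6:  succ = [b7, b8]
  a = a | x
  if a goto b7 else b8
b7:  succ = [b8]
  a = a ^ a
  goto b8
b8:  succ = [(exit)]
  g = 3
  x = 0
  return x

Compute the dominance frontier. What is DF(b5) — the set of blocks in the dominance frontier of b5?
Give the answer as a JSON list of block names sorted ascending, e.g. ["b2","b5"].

idom tree: b1←b0 b2←b1 b3←b2 b4←b3 b5←b1 b6←b0 b7←b0 b8←b0
Join-block Dom:
  b1: preds {b0,b2}: {b0} ∩ {b0,b1,b2} = {b0}; idom=b0
  b5: preds {b1,b3}: {b0,b1} ∩ {b0,b1,b2,b3} = {b0,b1}; idom=b1
  b6: preds {b0,b3,b5}: {b0} ∩ {b0,b1,b2,b3} ∩ {b0,b1,b5} = {b0}; idom=b0
  b7: preds {b1,b5,b6}: {b0,b1} ∩ {b0,b1,b5} ∩ {b0,b6} = {b0}; idom=b0
  b8: preds {b6,b7}: {b0,b6} ∩ {b0,b7} = {b0}; idom=b0

Frontier:
  join b1 pred b0: · stop@b0
  join b1 pred b2: b2→b1 stop@b0
  join b5 pred b1: · stop@b1
  join b5 pred b3: b3→b2 stop@b1
  join b6 pred b0: · stop@b0
  join b6 pred b3: b3→b2→b1 stop@b0
  join b6 pred b5: b5→b1 stop@b0
  join b7 pred b1: b1 stop@b0
  join b7 pred b5: b5→b1 stop@b0
  join b7 pred b6: b6 stop@b0
  join b8 pred b6: b6 stop@b0
  join b8 pred b7: b7 stop@b0
  b0: DF=∅
  b1: DF={b1,b6,b7}
  b2: DF={b1,b5,b6}
  b3: DF={b5,b6}
  b4: DF=∅
  b5: DF={b6,b7}
  b6: DF={b7,b8}
  b7: DF={b8}
  b8: DF=∅

DF(b5) = ["b6", "b7"]

Answer: ["b6", "b7"]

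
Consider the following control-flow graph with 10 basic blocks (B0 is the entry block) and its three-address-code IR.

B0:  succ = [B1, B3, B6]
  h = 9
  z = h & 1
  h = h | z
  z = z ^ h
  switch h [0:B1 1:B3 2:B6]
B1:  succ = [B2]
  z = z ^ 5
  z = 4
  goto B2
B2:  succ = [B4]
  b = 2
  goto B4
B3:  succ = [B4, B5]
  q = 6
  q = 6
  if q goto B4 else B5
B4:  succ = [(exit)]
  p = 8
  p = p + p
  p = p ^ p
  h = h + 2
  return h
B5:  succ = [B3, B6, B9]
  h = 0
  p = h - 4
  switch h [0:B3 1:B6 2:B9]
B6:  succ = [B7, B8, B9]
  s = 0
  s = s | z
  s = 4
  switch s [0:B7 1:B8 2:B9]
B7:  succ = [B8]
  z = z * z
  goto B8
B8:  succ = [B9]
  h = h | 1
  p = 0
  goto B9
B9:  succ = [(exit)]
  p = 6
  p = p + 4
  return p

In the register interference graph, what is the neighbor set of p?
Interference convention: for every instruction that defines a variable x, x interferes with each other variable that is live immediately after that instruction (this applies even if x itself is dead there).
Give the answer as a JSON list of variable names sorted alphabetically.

Answer: ["h", "z"]

Working:
def/use:
  B0: def={h,z} ue=∅
  B1: def={z} ue={z}
  B2: def={b} ue=∅
  B3: def={q} ue=∅
  B4: def={h,p} ue={h}
  B5: def={h,p} ue=∅
  B6: def={s} ue={z}
  B7: def={z} ue={z}
  B8: def={h,p} ue={h}
  B9: def={p} ue=∅

Liveness:
  B0 li=∅ lo={h,z}
  B1 li={h,z} lo={h}
  B2 li={h} lo={h}
  B3 li={h,z} lo={h,z}
  B4 li={h} lo=∅
  B5 li={z} lo={h,z}
  B6 li={h,z} lo={h,z}
  B7 li={h,z} lo={h}
  B8 li={h} lo=∅
  B9 li=∅ lo=∅

Interfere edges:
  b: {h}
  h: {b,p,q,s,z}
  p: {h,z}
  q: {h,z}
  s: {h,z}
  z: {h,p,q,s}

N(p) = ["h", "z"]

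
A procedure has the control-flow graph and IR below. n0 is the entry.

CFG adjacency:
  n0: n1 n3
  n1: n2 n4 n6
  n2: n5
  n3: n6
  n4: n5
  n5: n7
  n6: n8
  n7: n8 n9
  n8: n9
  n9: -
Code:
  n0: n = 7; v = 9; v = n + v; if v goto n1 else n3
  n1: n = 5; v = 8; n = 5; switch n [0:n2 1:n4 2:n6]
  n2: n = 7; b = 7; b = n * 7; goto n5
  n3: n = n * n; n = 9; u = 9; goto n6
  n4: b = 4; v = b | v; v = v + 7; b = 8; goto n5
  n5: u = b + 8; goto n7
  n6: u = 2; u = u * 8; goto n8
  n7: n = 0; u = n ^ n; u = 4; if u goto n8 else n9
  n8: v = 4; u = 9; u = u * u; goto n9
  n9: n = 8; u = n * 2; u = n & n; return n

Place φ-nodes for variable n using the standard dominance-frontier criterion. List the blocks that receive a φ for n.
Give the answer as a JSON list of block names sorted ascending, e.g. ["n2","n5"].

Answer: ["n5", "n6", "n8", "n9"]

Working:
idom tree: n1←n0 n2←n1 n3←n0 n4←n1 n5←n1 n6←n0 n7←n5 n8←n0 n9←n0
Dom at joins:
  n5: preds {n2,n4}: {n0,n1,n2} ∩ {n0,n1,n4} = {n0,n1}; idom=n1
  n6: preds {n1,n3}: {n0,n1} ∩ {n0,n3} = {n0}; idom=n0
  n8: preds {n6,n7}: {n0,n6} ∩ {n0,n1,n5,n7} = {n0}; idom=n0
  n9: preds {n7,n8}: {n0,n1,n5,n7} ∩ {n0,n8} = {n0}; idom=n0

Frontier:
  n5←n2: walk n2 to n1
  n5←n4: walk n4 to n1
  n6←n1: walk n1 to n0
  n6←n3: walk n3 to n0
  n8←n6: walk n6 to n0
  n8←n7: walk n7→n5→n1 to n0
  n9←n7: walk n7→n5→n1 to n0
  n9←n8: walk n8 to n0
  n0: DF=∅
  n1: DF={n6,n8,n9}
  n2: DF={n5}
  n3: DF={n6}
  n4: DF={n5}
  n5: DF={n8,n9}
  n6: DF={n8}
  n7: DF={n8,n9}
  n8: DF={n9}
  n9: DF=∅

φ for n: defs {n0,n1,n2,n3,n7,n9}
  DF⁺ = {n5,n6,n8,n9}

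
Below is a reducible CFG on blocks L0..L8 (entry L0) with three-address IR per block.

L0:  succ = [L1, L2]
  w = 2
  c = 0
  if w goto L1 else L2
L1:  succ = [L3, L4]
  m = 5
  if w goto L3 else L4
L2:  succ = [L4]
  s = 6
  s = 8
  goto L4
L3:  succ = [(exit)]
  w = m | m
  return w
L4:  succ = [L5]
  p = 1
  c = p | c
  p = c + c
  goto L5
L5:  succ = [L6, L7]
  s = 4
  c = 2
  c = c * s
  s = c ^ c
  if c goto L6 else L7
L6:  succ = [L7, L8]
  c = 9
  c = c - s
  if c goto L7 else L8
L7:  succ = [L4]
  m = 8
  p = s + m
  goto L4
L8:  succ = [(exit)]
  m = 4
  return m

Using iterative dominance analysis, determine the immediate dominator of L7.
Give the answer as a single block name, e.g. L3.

idom tree: L1←L0 L2←L0 L3←L1 L4←L0 L5←L4 L6←L5 L7←L5 L8←L6
Dom at joins:
  L4: preds {L1,L2,L7}: {L0,L1} ∩ {L0,L2} ∩ {L0,L4,L5,L7} = {L0}; idom=L0
  L7: preds {L5,L6}: {L0,L4,L5} ∩ {L0,L4,L5,L6} = {L0,L4,L5}; idom=L5

idom(L7) = L5

Answer: L5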